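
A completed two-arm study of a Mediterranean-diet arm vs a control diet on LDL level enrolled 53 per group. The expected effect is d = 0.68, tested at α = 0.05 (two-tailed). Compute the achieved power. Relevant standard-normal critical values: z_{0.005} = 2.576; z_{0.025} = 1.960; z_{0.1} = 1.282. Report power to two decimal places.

For two equal groups, power = Φ(d·√(n/2) − z_{α/2}).
d·√(n/2) = 0.68 × √(53/2) = 0.68 × 5.148 = 3.501.
z_β = 3.501 − 1.960 = 1.541.
Power = Φ(1.541) = 0.938.

power ≈ 0.94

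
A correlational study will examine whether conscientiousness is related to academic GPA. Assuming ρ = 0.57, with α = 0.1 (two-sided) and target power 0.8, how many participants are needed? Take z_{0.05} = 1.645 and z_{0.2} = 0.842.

n = 18

Fisher's z: C = ½·ln((1+r)/(1−r)) = ½·ln(3.6512) = 0.6475.
n = ((z_{α/2} + z_β)/C)² + 3.
(1.645 + 0.842) / 0.6475 = 2.487 / 0.6475 = 3.841.
n = 3.841² + 3 = 14.75 + 3 = 17.8.
Round up.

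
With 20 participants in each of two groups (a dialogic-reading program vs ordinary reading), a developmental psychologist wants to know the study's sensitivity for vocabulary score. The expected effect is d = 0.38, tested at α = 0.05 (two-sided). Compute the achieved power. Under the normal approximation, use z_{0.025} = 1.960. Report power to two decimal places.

For two equal groups, power = Φ(d·√(n/2) − z_{α/2}).
d·√(n/2) = 0.38 × √(20/2) = 0.38 × 3.162 = 1.202.
z_β = 1.202 − 1.960 = -0.758.
Power = Φ(-0.758) = 0.224.

power ≈ 0.22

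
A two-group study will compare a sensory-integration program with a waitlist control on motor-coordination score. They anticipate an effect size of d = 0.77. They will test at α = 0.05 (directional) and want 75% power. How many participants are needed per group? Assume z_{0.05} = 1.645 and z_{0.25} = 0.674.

n = 19 per group

For two independent groups with equal n: n = 2·((z_{α} + z_β) / d)².
z_{α} + z_β = 1.645 + 0.674 = 2.319.
n = 2 × (2.319 / 0.77)² = 2 × 3.012² = 2 × 9.07 = 18.1.
Round up to the next whole participant.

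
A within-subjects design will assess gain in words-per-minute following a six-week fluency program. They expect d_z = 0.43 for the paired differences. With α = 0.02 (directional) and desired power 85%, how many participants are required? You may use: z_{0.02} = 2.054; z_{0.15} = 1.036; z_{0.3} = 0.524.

n = 52 pairs

For a paired (one-sample on differences) test: n = ((z_{α} + z_β) / d)².
z_{α} + z_β = 2.054 + 1.036 = 3.090.
n = (3.090 / 0.43)² = 7.186² = 51.64.
Round up.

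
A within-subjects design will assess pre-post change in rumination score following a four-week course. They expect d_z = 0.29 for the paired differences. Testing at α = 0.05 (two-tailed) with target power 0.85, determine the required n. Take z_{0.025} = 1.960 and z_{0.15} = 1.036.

n = 107 pairs

For a paired (one-sample on differences) test: n = ((z_{α/2} + z_β) / d)².
z_{α/2} + z_β = 1.960 + 1.036 = 2.996.
n = (2.996 / 0.29)² = 10.331² = 106.73.
Round up.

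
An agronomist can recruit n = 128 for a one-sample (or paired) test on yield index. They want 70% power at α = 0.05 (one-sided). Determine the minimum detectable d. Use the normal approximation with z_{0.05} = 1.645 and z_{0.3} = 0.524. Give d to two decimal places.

For a single sample (or paired design) of n = 128: d_min = (z_{α} + z_β)/√n.
z-sum = 1.645 + 0.524 = 2.169.
d_min = 2.169 / √128 = 2.169 / 11.314 = 0.192.

d_min ≈ 0.19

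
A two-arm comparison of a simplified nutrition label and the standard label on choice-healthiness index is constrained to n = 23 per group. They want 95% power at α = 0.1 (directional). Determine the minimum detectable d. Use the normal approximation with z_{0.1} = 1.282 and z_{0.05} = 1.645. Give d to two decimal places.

For two independent groups of n = 23 each: d_min = (z_{α} + z_β)·√(2/n).
z-sum = 1.282 + 1.645 = 2.927.
d_min = 2.927 × √(2/23) = 2.927 × 0.2949 = 0.863.

d_min ≈ 0.86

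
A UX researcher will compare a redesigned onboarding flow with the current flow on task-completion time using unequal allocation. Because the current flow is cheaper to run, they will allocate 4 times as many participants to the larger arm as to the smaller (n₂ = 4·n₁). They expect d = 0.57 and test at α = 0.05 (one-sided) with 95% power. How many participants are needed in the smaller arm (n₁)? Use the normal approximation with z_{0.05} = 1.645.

n₁ = 42

With allocation ratio k = n₂/n₁ = 4, Var(x̄₁−x̄₂) = σ²(1/n₁ + 1/(k·n₁)) = σ²·(k+1)/(k·n₁).
So n₁ = (1 + 1/k)·((z_{α} + z_β)/d)² = 1.250 × (3.290/0.57)².
n₁ = 1.250 × 33.32 = 41.6.
Round up: n₁ = 42, giving n₂ = 4 × 42 = 168.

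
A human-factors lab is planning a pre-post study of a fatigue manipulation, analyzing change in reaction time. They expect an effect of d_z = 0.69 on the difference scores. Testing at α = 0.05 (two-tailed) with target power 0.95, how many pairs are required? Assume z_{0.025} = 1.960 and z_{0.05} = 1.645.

n = 28 pairs

For a paired (one-sample on differences) test: n = ((z_{α/2} + z_β) / d)².
z_{α/2} + z_β = 1.960 + 1.645 = 3.605.
n = (3.605 / 0.69)² = 5.225² = 27.30.
Round up.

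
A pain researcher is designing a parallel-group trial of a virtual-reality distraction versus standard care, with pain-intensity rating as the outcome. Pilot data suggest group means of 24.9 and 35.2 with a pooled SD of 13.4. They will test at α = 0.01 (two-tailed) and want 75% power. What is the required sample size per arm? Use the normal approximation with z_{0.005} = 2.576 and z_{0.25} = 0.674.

Cohen's d = |M₁ − M₂| / SD_pooled = |24.9 − 35.2| / 13.4 = 10.3 / 13.4 = 0.769.
For two independent groups with equal n: n = 2·((z_{α/2} + z_β) / d)².
z_{α/2} + z_β = 2.576 + 0.674 = 3.250.
n = 2 × (3.250 / 0.769)² = 2 × 4.226² = 2 × 17.86 = 35.7.
Round up to the next whole participant.

n = 36 per group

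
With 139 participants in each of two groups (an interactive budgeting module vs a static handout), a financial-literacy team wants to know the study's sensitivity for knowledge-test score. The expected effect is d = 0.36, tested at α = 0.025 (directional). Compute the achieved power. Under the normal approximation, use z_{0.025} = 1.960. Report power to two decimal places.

For two equal groups, power = Φ(d·√(n/2) − z_{α}).
d·√(n/2) = 0.36 × √(139/2) = 0.36 × 8.337 = 3.001.
z_β = 3.001 − 1.960 = 1.041.
Power = Φ(1.041) = 0.851.

power ≈ 0.85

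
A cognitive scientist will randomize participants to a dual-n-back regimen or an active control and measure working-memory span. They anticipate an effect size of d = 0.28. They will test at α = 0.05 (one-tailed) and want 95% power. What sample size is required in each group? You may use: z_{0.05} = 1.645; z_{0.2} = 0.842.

n = 277 per group

For two independent groups with equal n: n = 2·((z_{α} + z_β) / d)².
z_{α} + z_β = 1.645 + 1.645 = 3.290.
n = 2 × (3.290 / 0.28)² = 2 × 11.750² = 2 × 138.06 = 276.1.
Round up to the next whole participant.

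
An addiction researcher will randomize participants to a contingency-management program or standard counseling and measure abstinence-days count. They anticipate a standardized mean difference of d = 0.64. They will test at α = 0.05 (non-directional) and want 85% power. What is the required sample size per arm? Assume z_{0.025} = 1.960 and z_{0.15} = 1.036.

n = 44 per group

For two independent groups with equal n: n = 2·((z_{α/2} + z_β) / d)².
z_{α/2} + z_β = 1.960 + 1.036 = 2.996.
n = 2 × (2.996 / 0.64)² = 2 × 4.681² = 2 × 21.91 = 43.8.
Round up to the next whole participant.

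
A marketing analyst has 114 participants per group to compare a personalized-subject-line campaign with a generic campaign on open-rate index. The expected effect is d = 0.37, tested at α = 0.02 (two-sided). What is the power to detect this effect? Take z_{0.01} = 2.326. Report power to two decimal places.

For two equal groups, power = Φ(d·√(n/2) − z_{α/2}).
d·√(n/2) = 0.37 × √(114/2) = 0.37 × 7.550 = 2.793.
z_β = 2.793 − 2.326 = 0.467.
Power = Φ(0.467) = 0.680.

power ≈ 0.68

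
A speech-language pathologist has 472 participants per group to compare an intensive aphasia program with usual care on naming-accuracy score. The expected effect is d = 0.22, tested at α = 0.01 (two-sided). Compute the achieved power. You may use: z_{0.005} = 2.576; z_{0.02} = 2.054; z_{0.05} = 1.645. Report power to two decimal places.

For two equal groups, power = Φ(d·√(n/2) − z_{α/2}).
d·√(n/2) = 0.22 × √(472/2) = 0.22 × 15.362 = 3.380.
z_β = 3.380 − 2.576 = 0.804.
Power = Φ(0.804) = 0.789.

power ≈ 0.79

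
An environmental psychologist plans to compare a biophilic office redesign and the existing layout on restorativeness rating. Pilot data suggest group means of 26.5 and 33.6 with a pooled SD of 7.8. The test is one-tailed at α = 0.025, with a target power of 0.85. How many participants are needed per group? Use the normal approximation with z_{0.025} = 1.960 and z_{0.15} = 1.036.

Cohen's d = |M₁ − M₂| / SD_pooled = |26.5 − 33.6| / 7.8 = 7.1 / 7.8 = 0.910.
For two independent groups with equal n: n = 2·((z_{α} + z_β) / d)².
z_{α} + z_β = 1.960 + 1.036 = 2.996.
n = 2 × (2.996 / 0.910)² = 2 × 3.292² = 2 × 10.84 = 21.7.
Round up to the next whole participant.

n = 22 per group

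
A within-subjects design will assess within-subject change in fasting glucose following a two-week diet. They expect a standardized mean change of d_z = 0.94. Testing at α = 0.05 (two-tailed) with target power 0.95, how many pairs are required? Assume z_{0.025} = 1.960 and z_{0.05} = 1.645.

For a paired (one-sample on differences) test: n = ((z_{α/2} + z_β) / d)².
z_{α/2} + z_β = 1.960 + 1.645 = 3.605.
n = (3.605 / 0.94)² = 3.835² = 14.71.
Round up.

n = 15 pairs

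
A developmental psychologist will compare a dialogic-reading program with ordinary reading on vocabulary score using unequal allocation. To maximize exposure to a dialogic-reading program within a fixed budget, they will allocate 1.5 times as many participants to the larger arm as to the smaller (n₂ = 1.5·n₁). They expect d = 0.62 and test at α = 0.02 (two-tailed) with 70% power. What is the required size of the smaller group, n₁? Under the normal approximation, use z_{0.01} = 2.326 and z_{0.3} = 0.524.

n₁ = 36

With allocation ratio k = n₂/n₁ = 1.5, Var(x̄₁−x̄₂) = σ²(1/n₁ + 1/(k·n₁)) = σ²·(k+1)/(k·n₁).
So n₁ = (1 + 1/k)·((z_{α/2} + z_β)/d)² = 1.667 × (2.850/0.62)².
n₁ = 1.667 × 21.13 = 35.2.
Round up: n₁ = 36, giving n₂ = 1.5 × 36 = 54.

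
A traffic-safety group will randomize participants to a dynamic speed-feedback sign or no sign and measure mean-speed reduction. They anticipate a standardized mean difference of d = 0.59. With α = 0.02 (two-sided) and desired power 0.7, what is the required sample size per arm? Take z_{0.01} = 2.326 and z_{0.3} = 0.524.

For two independent groups with equal n: n = 2·((z_{α/2} + z_β) / d)².
z_{α/2} + z_β = 2.326 + 0.524 = 2.850.
n = 2 × (2.850 / 0.59)² = 2 × 4.831² = 2 × 23.33 = 46.7.
Round up to the next whole participant.

n = 47 per group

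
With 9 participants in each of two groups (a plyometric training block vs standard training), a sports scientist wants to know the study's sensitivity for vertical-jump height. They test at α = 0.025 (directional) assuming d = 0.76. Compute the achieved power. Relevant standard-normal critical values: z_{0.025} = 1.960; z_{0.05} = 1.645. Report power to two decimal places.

power ≈ 0.36

For two equal groups, power = Φ(d·√(n/2) − z_{α}).
d·√(n/2) = 0.76 × √(9/2) = 0.76 × 2.121 = 1.612.
z_β = 1.612 − 1.960 = -0.348.
Power = Φ(-0.348) = 0.364.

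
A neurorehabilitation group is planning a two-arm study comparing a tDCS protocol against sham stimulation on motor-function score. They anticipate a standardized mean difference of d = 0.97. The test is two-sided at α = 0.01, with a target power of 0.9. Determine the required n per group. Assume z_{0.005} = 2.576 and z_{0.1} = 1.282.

For two independent groups with equal n: n = 2·((z_{α/2} + z_β) / d)².
z_{α/2} + z_β = 2.576 + 1.282 = 3.858.
n = 2 × (3.858 / 0.97)² = 2 × 3.977² = 2 × 15.82 = 31.6.
Round up to the next whole participant.

n = 32 per group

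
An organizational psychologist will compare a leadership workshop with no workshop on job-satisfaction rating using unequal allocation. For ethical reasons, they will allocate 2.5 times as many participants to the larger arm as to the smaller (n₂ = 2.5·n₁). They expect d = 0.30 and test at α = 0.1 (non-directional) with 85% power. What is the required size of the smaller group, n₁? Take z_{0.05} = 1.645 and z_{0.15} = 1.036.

With allocation ratio k = n₂/n₁ = 2.5, Var(x̄₁−x̄₂) = σ²(1/n₁ + 1/(k·n₁)) = σ²·(k+1)/(k·n₁).
So n₁ = (1 + 1/k)·((z_{α/2} + z_β)/d)² = 1.400 × (2.681/0.30)².
n₁ = 1.400 × 79.86 = 111.8.
Round up: n₁ = 112, giving n₂ = 2.5 × 112 = 280.

n₁ = 112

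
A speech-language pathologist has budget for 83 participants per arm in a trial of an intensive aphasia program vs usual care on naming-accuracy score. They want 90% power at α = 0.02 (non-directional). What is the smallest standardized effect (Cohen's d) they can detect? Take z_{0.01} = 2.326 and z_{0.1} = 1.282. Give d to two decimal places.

d_min ≈ 0.56

For two independent groups of n = 83 each: d_min = (z_{α/2} + z_β)·√(2/n).
z-sum = 2.326 + 1.282 = 3.608.
d_min = 3.608 × √(2/83) = 3.608 × 0.1552 = 0.560.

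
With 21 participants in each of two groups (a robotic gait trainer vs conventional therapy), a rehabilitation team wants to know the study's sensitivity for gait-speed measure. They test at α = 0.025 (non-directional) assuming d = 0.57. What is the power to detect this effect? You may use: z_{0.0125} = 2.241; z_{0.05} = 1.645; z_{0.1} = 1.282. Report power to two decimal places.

For two equal groups, power = Φ(d·√(n/2) − z_{α/2}).
d·√(n/2) = 0.57 × √(21/2) = 0.57 × 3.240 = 1.847.
z_β = 1.847 − 2.241 = -0.394.
Power = Φ(-0.394) = 0.347.

power ≈ 0.35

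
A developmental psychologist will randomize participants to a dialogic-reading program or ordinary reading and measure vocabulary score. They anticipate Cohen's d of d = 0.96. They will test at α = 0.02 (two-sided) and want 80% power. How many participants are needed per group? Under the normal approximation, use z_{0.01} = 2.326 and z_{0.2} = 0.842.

n = 22 per group

For two independent groups with equal n: n = 2·((z_{α/2} + z_β) / d)².
z_{α/2} + z_β = 2.326 + 0.842 = 3.168.
n = 2 × (3.168 / 0.96)² = 2 × 3.300² = 2 × 10.89 = 21.8.
Round up to the next whole participant.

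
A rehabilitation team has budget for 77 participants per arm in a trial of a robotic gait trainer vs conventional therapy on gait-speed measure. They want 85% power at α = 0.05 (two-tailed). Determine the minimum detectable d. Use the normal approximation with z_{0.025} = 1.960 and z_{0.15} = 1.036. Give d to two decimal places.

For two independent groups of n = 77 each: d_min = (z_{α/2} + z_β)·√(2/n).
z-sum = 1.960 + 1.036 = 2.996.
d_min = 2.996 × √(2/77) = 2.996 × 0.1612 = 0.483.

d_min ≈ 0.48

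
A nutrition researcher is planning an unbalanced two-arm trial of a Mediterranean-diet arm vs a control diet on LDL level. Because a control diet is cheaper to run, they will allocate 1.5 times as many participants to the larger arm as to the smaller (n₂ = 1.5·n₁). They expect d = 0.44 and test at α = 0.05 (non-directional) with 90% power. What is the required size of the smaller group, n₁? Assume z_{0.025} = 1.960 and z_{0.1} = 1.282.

With allocation ratio k = n₂/n₁ = 1.5, Var(x̄₁−x̄₂) = σ²(1/n₁ + 1/(k·n₁)) = σ²·(k+1)/(k·n₁).
So n₁ = (1 + 1/k)·((z_{α/2} + z_β)/d)² = 1.667 × (3.242/0.44)².
n₁ = 1.667 × 54.29 = 90.5.
Round up: n₁ = 91, giving n₂ = ⌈1.5 × 91⌉ = ⌈136.5⌉ = 137.

n₁ = 91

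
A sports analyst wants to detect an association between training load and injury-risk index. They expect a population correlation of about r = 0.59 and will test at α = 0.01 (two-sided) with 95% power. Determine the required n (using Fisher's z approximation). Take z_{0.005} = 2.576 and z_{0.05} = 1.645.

Fisher's z: C = ½·ln((1+r)/(1−r)) = ½·ln(3.8780) = 0.6777.
n = ((z_{α/2} + z_β)/C)² + 3.
(2.576 + 1.645) / 0.6777 = 4.221 / 0.6777 = 6.228.
n = 6.228² + 3 = 38.79 + 3 = 41.8.
Round up.

n = 42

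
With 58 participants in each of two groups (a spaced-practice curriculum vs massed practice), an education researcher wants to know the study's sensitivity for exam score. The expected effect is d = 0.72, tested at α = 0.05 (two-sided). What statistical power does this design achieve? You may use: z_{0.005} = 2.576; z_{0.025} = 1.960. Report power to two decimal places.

power ≈ 0.97

For two equal groups, power = Φ(d·√(n/2) − z_{α/2}).
d·√(n/2) = 0.72 × √(58/2) = 0.72 × 5.385 = 3.877.
z_β = 3.877 − 1.960 = 1.917.
Power = Φ(1.917) = 0.972.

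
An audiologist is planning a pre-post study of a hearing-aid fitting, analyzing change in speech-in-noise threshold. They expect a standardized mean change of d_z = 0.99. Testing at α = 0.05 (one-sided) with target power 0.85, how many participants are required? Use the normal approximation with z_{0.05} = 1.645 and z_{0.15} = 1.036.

n = 8 pairs

For a paired (one-sample on differences) test: n = ((z_{α} + z_β) / d)².
z_{α} + z_β = 1.645 + 1.036 = 2.681.
n = (2.681 / 0.99)² = 2.708² = 7.33.
Round up.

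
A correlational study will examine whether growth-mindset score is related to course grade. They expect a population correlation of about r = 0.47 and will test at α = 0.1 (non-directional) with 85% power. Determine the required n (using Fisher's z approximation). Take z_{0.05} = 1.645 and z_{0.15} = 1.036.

n = 31

Fisher's z: C = ½·ln((1+r)/(1−r)) = ½·ln(2.7736) = 0.5101.
n = ((z_{α/2} + z_β)/C)² + 3.
(1.645 + 1.036) / 0.5101 = 2.681 / 0.5101 = 5.256.
n = 5.256² + 3 = 27.62 + 3 = 30.6.
Round up.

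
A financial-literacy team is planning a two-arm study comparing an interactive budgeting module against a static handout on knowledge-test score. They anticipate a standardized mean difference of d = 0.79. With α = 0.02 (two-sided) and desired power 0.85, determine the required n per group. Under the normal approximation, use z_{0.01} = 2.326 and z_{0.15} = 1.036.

For two independent groups with equal n: n = 2·((z_{α/2} + z_β) / d)².
z_{α/2} + z_β = 2.326 + 1.036 = 3.362.
n = 2 × (3.362 / 0.79)² = 2 × 4.256² = 2 × 18.11 = 36.2.
Round up to the next whole participant.

n = 37 per group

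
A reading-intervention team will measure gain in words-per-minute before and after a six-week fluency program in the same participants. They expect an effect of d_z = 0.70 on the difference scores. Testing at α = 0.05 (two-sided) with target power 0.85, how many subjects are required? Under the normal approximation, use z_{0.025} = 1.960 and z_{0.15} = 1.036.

For a paired (one-sample on differences) test: n = ((z_{α/2} + z_β) / d)².
z_{α/2} + z_β = 1.960 + 1.036 = 2.996.
n = (2.996 / 0.70)² = 4.280² = 18.32.
Round up.

n = 19 pairs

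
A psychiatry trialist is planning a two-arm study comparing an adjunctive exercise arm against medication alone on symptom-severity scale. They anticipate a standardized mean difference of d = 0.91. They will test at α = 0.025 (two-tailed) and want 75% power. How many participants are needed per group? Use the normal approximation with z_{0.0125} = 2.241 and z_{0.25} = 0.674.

n = 21 per group

For two independent groups with equal n: n = 2·((z_{α/2} + z_β) / d)².
z_{α/2} + z_β = 2.241 + 0.674 = 2.915.
n = 2 × (2.915 / 0.91)² = 2 × 3.203² = 2 × 10.26 = 20.5.
Round up to the next whole participant.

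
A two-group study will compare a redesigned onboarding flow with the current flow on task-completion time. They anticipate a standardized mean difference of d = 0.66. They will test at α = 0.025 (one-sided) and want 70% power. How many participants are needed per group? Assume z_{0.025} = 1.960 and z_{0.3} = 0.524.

For two independent groups with equal n: n = 2·((z_{α} + z_β) / d)².
z_{α} + z_β = 1.960 + 0.524 = 2.484.
n = 2 × (2.484 / 0.66)² = 2 × 3.764² = 2 × 14.16 = 28.3.
Round up to the next whole participant.

n = 29 per group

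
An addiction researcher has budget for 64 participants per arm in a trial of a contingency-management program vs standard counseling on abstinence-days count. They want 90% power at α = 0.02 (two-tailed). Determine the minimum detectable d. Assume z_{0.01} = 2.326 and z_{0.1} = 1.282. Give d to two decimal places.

d_min ≈ 0.64

For two independent groups of n = 64 each: d_min = (z_{α/2} + z_β)·√(2/n).
z-sum = 2.326 + 1.282 = 3.608.
d_min = 3.608 × √(2/64) = 3.608 × 0.1768 = 0.638.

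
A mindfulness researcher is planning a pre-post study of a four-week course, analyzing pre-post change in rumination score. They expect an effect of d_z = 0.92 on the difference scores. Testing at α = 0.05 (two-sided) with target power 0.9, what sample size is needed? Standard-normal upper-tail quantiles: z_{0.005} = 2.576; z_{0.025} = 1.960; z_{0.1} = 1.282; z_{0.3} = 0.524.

For a paired (one-sample on differences) test: n = ((z_{α/2} + z_β) / d)².
z_{α/2} + z_β = 1.960 + 1.282 = 3.242.
n = (3.242 / 0.92)² = 3.524² = 12.42.
Round up.

n = 13 pairs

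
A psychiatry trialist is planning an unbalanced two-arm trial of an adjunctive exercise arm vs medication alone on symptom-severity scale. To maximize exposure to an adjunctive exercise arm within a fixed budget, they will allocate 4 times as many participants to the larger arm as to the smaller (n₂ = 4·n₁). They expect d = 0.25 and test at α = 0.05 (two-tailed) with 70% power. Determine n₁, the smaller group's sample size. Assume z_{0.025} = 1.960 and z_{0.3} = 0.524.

With allocation ratio k = n₂/n₁ = 4, Var(x̄₁−x̄₂) = σ²(1/n₁ + 1/(k·n₁)) = σ²·(k+1)/(k·n₁).
So n₁ = (1 + 1/k)·((z_{α/2} + z_β)/d)² = 1.250 × (2.484/0.25)².
n₁ = 1.250 × 98.72 = 123.4.
Round up: n₁ = 124, giving n₂ = 4 × 124 = 496.

n₁ = 124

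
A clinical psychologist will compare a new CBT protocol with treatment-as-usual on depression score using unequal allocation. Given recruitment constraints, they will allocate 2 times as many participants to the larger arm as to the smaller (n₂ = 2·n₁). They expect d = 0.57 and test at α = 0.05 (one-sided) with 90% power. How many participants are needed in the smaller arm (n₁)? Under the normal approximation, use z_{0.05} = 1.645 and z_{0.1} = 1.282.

n₁ = 40

With allocation ratio k = n₂/n₁ = 2, Var(x̄₁−x̄₂) = σ²(1/n₁ + 1/(k·n₁)) = σ²·(k+1)/(k·n₁).
So n₁ = (1 + 1/k)·((z_{α} + z_β)/d)² = 1.500 × (2.927/0.57)².
n₁ = 1.500 × 26.37 = 39.6.
Round up: n₁ = 40, giving n₂ = 2 × 40 = 80.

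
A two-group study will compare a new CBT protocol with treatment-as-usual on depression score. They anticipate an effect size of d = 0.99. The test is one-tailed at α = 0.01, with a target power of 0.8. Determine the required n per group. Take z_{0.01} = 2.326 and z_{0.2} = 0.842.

n = 21 per group

For two independent groups with equal n: n = 2·((z_{α} + z_β) / d)².
z_{α} + z_β = 2.326 + 0.842 = 3.168.
n = 2 × (3.168 / 0.99)² = 2 × 3.200² = 2 × 10.24 = 20.5.
Round up to the next whole participant.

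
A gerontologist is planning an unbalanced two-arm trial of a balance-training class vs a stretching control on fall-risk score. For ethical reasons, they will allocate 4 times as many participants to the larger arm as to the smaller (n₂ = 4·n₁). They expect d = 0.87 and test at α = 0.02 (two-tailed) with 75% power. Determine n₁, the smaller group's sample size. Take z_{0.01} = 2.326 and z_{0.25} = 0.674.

n₁ = 15

With allocation ratio k = n₂/n₁ = 4, Var(x̄₁−x̄₂) = σ²(1/n₁ + 1/(k·n₁)) = σ²·(k+1)/(k·n₁).
So n₁ = (1 + 1/k)·((z_{α/2} + z_β)/d)² = 1.250 × (3.000/0.87)².
n₁ = 1.250 × 11.89 = 14.9.
Round up: n₁ = 15, giving n₂ = 4 × 15 = 60.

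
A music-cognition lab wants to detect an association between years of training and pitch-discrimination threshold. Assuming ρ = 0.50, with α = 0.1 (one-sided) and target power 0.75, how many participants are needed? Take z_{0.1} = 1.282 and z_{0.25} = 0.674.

n = 16

Fisher's z: C = ½·ln((1+r)/(1−r)) = ½·ln(3.0000) = 0.5493.
n = ((z_{α} + z_β)/C)² + 3.
(1.282 + 0.674) / 0.5493 = 1.956 / 0.5493 = 3.561.
n = 3.561² + 3 = 12.68 + 3 = 15.7.
Round up.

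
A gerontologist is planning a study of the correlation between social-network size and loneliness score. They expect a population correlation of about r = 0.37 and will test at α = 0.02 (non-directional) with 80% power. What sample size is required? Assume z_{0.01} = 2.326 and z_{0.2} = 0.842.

Fisher's z: C = ½·ln((1+r)/(1−r)) = ½·ln(2.1746) = 0.3884.
n = ((z_{α/2} + z_β)/C)² + 3.
(2.326 + 0.842) / 0.3884 = 3.168 / 0.3884 = 8.157.
n = 8.157² + 3 = 66.53 + 3 = 69.5.
Round up.

n = 70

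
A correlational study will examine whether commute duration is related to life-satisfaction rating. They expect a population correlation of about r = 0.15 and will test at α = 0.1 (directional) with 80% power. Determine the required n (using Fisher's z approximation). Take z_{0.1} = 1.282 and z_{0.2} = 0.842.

Fisher's z: C = ½·ln((1+r)/(1−r)) = ½·ln(1.3529) = 0.1511.
n = ((z_{α} + z_β)/C)² + 3.
(1.282 + 0.842) / 0.1511 = 2.124 / 0.1511 = 14.057.
n = 14.057² + 3 = 197.60 + 3 = 200.6.
Round up.

n = 201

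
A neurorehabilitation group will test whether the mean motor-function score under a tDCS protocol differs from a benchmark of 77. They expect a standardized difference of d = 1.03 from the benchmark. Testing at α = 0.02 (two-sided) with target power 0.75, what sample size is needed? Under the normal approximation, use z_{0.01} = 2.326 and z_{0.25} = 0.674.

n = 9

For a one-sample test: n = ((z_{α/2} + z_β) / d)².
z_{α/2} + z_β = 2.326 + 0.674 = 3.000.
n = (3.000 / 1.03)² = 2.913² = 8.48.
Round up.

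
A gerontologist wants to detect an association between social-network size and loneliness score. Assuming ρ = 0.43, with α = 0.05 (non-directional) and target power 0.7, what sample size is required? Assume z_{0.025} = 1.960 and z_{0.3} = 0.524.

n = 33

Fisher's z: C = ½·ln((1+r)/(1−r)) = ½·ln(2.5088) = 0.4599.
n = ((z_{α/2} + z_β)/C)² + 3.
(1.960 + 0.524) / 0.4599 = 2.484 / 0.4599 = 5.401.
n = 5.401² + 3 = 29.17 + 3 = 32.2.
Round up.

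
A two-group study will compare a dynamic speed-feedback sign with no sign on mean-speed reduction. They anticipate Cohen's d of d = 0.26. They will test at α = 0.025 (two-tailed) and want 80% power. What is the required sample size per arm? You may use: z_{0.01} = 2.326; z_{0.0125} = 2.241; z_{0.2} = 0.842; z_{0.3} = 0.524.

n = 282 per group

For two independent groups with equal n: n = 2·((z_{α/2} + z_β) / d)².
z_{α/2} + z_β = 2.241 + 0.842 = 3.083.
n = 2 × (3.083 / 0.26)² = 2 × 11.858² = 2 × 140.60 = 281.2.
Round up to the next whole participant.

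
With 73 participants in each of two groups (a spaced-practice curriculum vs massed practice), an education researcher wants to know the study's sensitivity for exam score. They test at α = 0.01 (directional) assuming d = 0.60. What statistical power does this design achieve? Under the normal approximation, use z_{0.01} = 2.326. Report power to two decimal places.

power ≈ 0.90

For two equal groups, power = Φ(d·√(n/2) − z_{α}).
d·√(n/2) = 0.60 × √(73/2) = 0.60 × 6.042 = 3.625.
z_β = 3.625 − 2.326 = 1.299.
Power = Φ(1.299) = 0.903.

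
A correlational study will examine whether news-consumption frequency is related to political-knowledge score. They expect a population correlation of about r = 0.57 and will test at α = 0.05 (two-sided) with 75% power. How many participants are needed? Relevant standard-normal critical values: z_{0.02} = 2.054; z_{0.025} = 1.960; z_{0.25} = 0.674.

n = 20

Fisher's z: C = ½·ln((1+r)/(1−r)) = ½·ln(3.6512) = 0.6475.
n = ((z_{α/2} + z_β)/C)² + 3.
(1.960 + 0.674) / 0.6475 = 2.634 / 0.6475 = 4.068.
n = 4.068² + 3 = 16.55 + 3 = 19.5.
Round up.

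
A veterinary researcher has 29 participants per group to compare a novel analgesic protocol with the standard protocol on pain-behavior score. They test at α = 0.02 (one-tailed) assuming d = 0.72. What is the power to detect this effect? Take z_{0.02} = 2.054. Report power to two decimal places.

For two equal groups, power = Φ(d·√(n/2) − z_{α}).
d·√(n/2) = 0.72 × √(29/2) = 0.72 × 3.808 = 2.742.
z_β = 2.742 − 2.054 = 0.688.
Power = Φ(0.688) = 0.754.

power ≈ 0.75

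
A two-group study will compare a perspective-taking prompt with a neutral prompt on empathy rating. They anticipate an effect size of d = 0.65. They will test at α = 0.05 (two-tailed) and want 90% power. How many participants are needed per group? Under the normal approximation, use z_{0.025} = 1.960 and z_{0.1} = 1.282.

For two independent groups with equal n: n = 2·((z_{α/2} + z_β) / d)².
z_{α/2} + z_β = 1.960 + 1.282 = 3.242.
n = 2 × (3.242 / 0.65)² = 2 × 4.988² = 2 × 24.88 = 49.8.
Round up to the next whole participant.

n = 50 per group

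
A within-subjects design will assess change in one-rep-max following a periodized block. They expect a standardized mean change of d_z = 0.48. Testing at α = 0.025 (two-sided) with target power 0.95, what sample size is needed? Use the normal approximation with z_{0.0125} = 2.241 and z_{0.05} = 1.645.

For a paired (one-sample on differences) test: n = ((z_{α/2} + z_β) / d)².
z_{α/2} + z_β = 2.241 + 1.645 = 3.886.
n = (3.886 / 0.48)² = 8.096² = 65.54.
Round up.

n = 66 pairs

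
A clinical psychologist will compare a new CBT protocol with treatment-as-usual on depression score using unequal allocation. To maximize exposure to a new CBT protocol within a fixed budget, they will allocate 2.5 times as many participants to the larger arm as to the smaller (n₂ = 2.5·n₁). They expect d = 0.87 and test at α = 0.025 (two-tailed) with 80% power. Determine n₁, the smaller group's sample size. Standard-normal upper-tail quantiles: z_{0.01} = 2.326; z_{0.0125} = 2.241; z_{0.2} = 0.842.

n₁ = 18

With allocation ratio k = n₂/n₁ = 2.5, Var(x̄₁−x̄₂) = σ²(1/n₁ + 1/(k·n₁)) = σ²·(k+1)/(k·n₁).
So n₁ = (1 + 1/k)·((z_{α/2} + z_β)/d)² = 1.400 × (3.083/0.87)².
n₁ = 1.400 × 12.56 = 17.6.
Round up: n₁ = 18, giving n₂ = 2.5 × 18 = 45.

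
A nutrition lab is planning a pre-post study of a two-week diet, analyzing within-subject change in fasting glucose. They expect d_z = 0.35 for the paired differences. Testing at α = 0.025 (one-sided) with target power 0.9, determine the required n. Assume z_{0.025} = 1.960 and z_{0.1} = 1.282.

n = 86 pairs

For a paired (one-sample on differences) test: n = ((z_{α} + z_β) / d)².
z_{α} + z_β = 1.960 + 1.282 = 3.242.
n = (3.242 / 0.35)² = 9.263² = 85.80.
Round up.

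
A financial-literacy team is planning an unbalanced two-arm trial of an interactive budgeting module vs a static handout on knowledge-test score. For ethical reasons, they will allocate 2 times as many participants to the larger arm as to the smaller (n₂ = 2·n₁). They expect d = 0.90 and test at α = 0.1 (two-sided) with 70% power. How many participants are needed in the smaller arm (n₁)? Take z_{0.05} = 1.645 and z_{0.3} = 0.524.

n₁ = 9

With allocation ratio k = n₂/n₁ = 2, Var(x̄₁−x̄₂) = σ²(1/n₁ + 1/(k·n₁)) = σ²·(k+1)/(k·n₁).
So n₁ = (1 + 1/k)·((z_{α/2} + z_β)/d)² = 1.500 × (2.169/0.90)².
n₁ = 1.500 × 5.81 = 8.7.
Round up: n₁ = 9, giving n₂ = 2 × 9 = 18.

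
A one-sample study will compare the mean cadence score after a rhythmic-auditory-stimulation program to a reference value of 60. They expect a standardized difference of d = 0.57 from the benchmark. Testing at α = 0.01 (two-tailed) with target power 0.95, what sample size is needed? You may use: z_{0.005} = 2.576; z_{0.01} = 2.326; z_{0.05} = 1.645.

For a one-sample test: n = ((z_{α/2} + z_β) / d)².
z_{α/2} + z_β = 2.576 + 1.645 = 4.221.
n = (4.221 / 0.57)² = 7.405² = 54.84.
Round up.

n = 55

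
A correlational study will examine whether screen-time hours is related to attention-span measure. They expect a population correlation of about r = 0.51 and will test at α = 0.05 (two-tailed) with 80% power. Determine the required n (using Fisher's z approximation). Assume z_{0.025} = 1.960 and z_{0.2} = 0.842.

n = 28

Fisher's z: C = ½·ln((1+r)/(1−r)) = ½·ln(3.0816) = 0.5627.
n = ((z_{α/2} + z_β)/C)² + 3.
(1.960 + 0.842) / 0.5627 = 2.802 / 0.5627 = 4.980.
n = 4.980² + 3 = 24.80 + 3 = 27.8.
Round up.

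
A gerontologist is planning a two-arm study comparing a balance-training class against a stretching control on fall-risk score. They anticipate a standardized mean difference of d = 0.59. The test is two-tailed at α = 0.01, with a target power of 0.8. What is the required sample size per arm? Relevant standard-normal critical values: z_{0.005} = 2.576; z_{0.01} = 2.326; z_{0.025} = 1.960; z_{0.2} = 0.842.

For two independent groups with equal n: n = 2·((z_{α/2} + z_β) / d)².
z_{α/2} + z_β = 2.576 + 0.842 = 3.418.
n = 2 × (3.418 / 0.59)² = 2 × 5.793² = 2 × 33.56 = 67.1.
Round up to the next whole participant.

n = 68 per group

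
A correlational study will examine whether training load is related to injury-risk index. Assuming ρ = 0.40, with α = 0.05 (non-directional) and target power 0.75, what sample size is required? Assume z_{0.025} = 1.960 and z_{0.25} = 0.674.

n = 42

Fisher's z: C = ½·ln((1+r)/(1−r)) = ½·ln(2.3333) = 0.4236.
n = ((z_{α/2} + z_β)/C)² + 3.
(1.960 + 0.674) / 0.4236 = 2.634 / 0.4236 = 6.218.
n = 6.218² + 3 = 38.67 + 3 = 41.7.
Round up.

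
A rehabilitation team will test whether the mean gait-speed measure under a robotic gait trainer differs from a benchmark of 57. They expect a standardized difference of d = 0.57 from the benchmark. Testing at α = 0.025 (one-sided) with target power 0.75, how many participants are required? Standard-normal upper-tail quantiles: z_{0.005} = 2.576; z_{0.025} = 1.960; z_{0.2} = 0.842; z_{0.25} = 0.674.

For a one-sample test: n = ((z_{α} + z_β) / d)².
z_{α} + z_β = 1.960 + 0.674 = 2.634.
n = (2.634 / 0.57)² = 4.621² = 21.35.
Round up.

n = 22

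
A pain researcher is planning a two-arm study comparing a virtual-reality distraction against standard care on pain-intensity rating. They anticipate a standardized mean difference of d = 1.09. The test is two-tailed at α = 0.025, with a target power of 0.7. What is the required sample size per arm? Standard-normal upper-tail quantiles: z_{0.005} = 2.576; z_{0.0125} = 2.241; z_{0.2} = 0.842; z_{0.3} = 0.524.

n = 13 per group

For two independent groups with equal n: n = 2·((z_{α/2} + z_β) / d)².
z_{α/2} + z_β = 2.241 + 0.524 = 2.765.
n = 2 × (2.765 / 1.09)² = 2 × 2.537² = 2 × 6.43 = 12.9.
Round up to the next whole participant.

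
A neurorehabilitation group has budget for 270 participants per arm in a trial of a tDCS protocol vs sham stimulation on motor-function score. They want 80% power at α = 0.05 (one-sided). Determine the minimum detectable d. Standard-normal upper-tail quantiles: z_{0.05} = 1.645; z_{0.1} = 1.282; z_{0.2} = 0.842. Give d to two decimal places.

d_min ≈ 0.21

For two independent groups of n = 270 each: d_min = (z_{α} + z_β)·√(2/n).
z-sum = 1.645 + 0.842 = 2.487.
d_min = 2.487 × √(2/270) = 2.487 × 0.0861 = 0.214.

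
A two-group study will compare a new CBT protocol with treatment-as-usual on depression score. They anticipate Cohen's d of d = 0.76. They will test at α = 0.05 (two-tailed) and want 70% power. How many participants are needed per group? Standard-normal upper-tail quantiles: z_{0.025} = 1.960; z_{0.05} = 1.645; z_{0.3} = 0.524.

For two independent groups with equal n: n = 2·((z_{α/2} + z_β) / d)².
z_{α/2} + z_β = 1.960 + 0.524 = 2.484.
n = 2 × (2.484 / 0.76)² = 2 × 3.268² = 2 × 10.68 = 21.4.
Round up to the next whole participant.

n = 22 per group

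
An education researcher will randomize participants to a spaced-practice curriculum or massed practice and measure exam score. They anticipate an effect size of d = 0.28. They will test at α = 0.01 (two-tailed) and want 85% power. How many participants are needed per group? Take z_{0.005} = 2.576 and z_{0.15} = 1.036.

For two independent groups with equal n: n = 2·((z_{α/2} + z_β) / d)².
z_{α/2} + z_β = 2.576 + 1.036 = 3.612.
n = 2 × (3.612 / 0.28)² = 2 × 12.900² = 2 × 166.41 = 332.8.
Round up to the next whole participant.

n = 333 per group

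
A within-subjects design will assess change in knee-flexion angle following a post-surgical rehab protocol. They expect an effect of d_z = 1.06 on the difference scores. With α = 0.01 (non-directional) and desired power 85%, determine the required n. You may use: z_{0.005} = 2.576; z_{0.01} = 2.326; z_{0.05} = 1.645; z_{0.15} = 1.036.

For a paired (one-sample on differences) test: n = ((z_{α/2} + z_β) / d)².
z_{α/2} + z_β = 2.576 + 1.036 = 3.612.
n = (3.612 / 1.06)² = 3.408² = 11.61.
Round up.

n = 12 pairs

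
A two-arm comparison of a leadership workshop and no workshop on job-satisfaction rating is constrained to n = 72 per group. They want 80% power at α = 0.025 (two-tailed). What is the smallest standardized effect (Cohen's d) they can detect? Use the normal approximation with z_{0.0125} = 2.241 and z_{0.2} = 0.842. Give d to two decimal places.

d_min ≈ 0.51

For two independent groups of n = 72 each: d_min = (z_{α/2} + z_β)·√(2/n).
z-sum = 2.241 + 0.842 = 3.083.
d_min = 3.083 × √(2/72) = 3.083 × 0.1667 = 0.514.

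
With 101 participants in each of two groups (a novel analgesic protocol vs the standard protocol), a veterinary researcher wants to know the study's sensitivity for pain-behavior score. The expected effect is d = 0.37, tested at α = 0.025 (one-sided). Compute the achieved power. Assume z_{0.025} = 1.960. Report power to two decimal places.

For two equal groups, power = Φ(d·√(n/2) − z_{α}).
d·√(n/2) = 0.37 × √(101/2) = 0.37 × 7.106 = 2.629.
z_β = 2.629 − 1.960 = 0.669.
Power = Φ(0.669) = 0.748.

power ≈ 0.75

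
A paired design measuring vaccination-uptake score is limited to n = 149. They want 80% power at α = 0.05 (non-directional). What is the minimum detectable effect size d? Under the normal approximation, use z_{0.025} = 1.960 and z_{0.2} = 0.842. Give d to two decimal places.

d_min ≈ 0.23

For a single sample (or paired design) of n = 149: d_min = (z_{α/2} + z_β)/√n.
z-sum = 1.960 + 0.842 = 2.802.
d_min = 2.802 / √149 = 2.802 / 12.207 = 0.230.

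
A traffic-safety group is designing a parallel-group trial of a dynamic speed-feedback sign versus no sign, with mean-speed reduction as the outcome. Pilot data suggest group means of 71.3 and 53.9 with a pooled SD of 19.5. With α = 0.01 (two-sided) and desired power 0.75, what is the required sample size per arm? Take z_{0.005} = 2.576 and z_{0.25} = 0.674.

n = 27 per group

Cohen's d = |M₁ − M₂| / SD_pooled = |71.3 − 53.9| / 19.5 = 17.4 / 19.5 = 0.892.
For two independent groups with equal n: n = 2·((z_{α/2} + z_β) / d)².
z_{α/2} + z_β = 2.576 + 0.674 = 3.250.
n = 2 × (3.250 / 0.892)² = 2 × 3.643² = 2 × 13.28 = 26.6.
Round up to the next whole participant.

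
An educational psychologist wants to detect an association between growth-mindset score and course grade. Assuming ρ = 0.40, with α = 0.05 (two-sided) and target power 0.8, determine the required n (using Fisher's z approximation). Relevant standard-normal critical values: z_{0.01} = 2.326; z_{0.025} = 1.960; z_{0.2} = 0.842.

n = 47

Fisher's z: C = ½·ln((1+r)/(1−r)) = ½·ln(2.3333) = 0.4236.
n = ((z_{α/2} + z_β)/C)² + 3.
(1.960 + 0.842) / 0.4236 = 2.802 / 0.4236 = 6.615.
n = 6.615² + 3 = 43.75 + 3 = 46.8.
Round up.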